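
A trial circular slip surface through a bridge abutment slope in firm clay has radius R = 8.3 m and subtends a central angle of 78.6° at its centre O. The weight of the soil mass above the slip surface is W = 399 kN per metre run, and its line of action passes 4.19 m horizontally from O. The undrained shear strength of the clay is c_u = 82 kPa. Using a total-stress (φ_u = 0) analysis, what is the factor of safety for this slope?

FS = 4.64

Taking moments about the centre O, the resisting moment is provided by the undrained shear strength acting along the arc:
Arc length L_a = R·θ = 8.3·(78.6°·π/180) = 8.3·1.3718 = 11.39 m
M_R = c_u·L_a·R = 82·11.39·8.3 = 7749.4 kN·m/m
M_D = W·d = 399·4.19 = 1671.8 kN·m/m
FS = M_R / M_D = 7749.4 / 1671.8 = 4.635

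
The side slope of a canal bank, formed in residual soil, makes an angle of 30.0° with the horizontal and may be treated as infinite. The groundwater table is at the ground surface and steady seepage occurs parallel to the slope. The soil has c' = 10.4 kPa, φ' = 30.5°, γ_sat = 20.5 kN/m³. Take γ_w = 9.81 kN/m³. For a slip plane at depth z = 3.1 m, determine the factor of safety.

With seepage parallel to the slope and the water table at the surface, the effective normal stress on the slip plane uses the buoyant unit weight γ' = γ_sat − γ_w while the driving shear stress uses γ_sat:
FS = [c' + γ' z cos²β tanφ'] / [γ_sat z sinβ cosβ]
γ' = 20.5 − 9.81 = 10.69 kN/m³
Numerator = 10.4 + 10.69·3.1·cos²30.0°·tan30.5° = 10.4 + 10.69·3.1·0.7500·0.5890 = 25.040 kPa
Denominator = 20.5·3.1·sin30.0°·cos30.0° = 20.5·3.1·0.5000·0.8660 = 27.518 kPa
FS = 25.040 / 27.518 = 0.910

FS = 0.91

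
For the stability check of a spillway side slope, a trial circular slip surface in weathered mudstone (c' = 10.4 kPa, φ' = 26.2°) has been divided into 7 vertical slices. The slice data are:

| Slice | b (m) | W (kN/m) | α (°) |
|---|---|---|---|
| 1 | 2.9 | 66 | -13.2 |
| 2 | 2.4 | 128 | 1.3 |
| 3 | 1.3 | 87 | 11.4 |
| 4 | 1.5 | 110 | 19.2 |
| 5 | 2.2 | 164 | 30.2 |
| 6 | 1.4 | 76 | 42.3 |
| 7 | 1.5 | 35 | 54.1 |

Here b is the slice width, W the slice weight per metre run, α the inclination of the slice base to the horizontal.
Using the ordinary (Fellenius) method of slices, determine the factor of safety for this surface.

Ordinary method of slices: FS = Σ[c'·Δl_i + (W_i cosα_i)·tanφ'] / Σ W_i sinα_i, with Δl_i = b_i / cosα_i.
Slice 1: Δl = 2.9/cos(-13.2°) = 2.979 m; N'_1 = 66·cos(-13.2°) = 64.3; c'Δl = 30.98; W sinα = -15.1
Slice 2: Δl = 2.4/cos1.3° = 2.401 m; N'_2 = 128·cos1.3° = 128.0; c'Δl = 24.97; W sinα = 2.9
Slice 3: Δl = 1.3/cos11.4° = 1.326 m; N'_3 = 87·cos11.4° = 85.3; c'Δl = 13.79; W sinα = 17.2
Slice 4: Δl = 1.5/cos19.2° = 1.588 m; N'_4 = 110·cos19.2° = 103.9; c'Δl = 16.52; W sinα = 36.2
Slice 5: Δl = 2.2/cos30.2° = 2.545 m; N'_5 = 164·cos30.2° = 141.7; c'Δl = 26.47; W sinα = 82.5
Slice 6: Δl = 1.4/cos42.3° = 1.893 m; N'_6 = 76·cos42.3° = 56.2; c'Δl = 19.69; W sinα = 51.1
Slice 7: Δl = 1.5/cos54.1° = 2.558 m; N'_7 = 35·cos54.1° = 20.5; c'Δl = 26.60; W sinα = 28.4
Σc'Δl = 159.0 kN/m; ΣN' = 599.9 kN/m; ΣW sinα = 203.2 kN/m
Resisting = 159.0 + 599.9·tan26.2° = 159.0 + 295.2 = 454.2 kN/m
FS = 454.2 / 203.2 = 2.235

FS = 2.24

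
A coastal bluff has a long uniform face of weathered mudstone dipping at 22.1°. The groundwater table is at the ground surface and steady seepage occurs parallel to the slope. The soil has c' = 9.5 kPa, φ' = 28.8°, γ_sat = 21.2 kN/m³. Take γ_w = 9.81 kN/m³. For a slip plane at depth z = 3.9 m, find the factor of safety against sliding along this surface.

FS = 1.06

With seepage parallel to the slope and the water table at the surface, the effective normal stress on the slip plane uses the buoyant unit weight γ' = γ_sat − γ_w while the driving shear stress uses γ_sat:
FS = [c' + γ' z cos²β tanφ'] / [γ_sat z sinβ cosβ]
γ' = 21.2 − 9.81 = 11.39 kN/m³
Numerator = 9.5 + 11.39·3.9·cos²22.1°·tan28.8° = 9.5 + 11.39·3.9·0.8585·0.5498 = 30.464 kPa
Denominator = 21.2·3.9·sin22.1°·cos22.1° = 21.2·3.9·0.3762·0.9265 = 28.821 kPa
FS = 30.464 / 28.821 = 1.057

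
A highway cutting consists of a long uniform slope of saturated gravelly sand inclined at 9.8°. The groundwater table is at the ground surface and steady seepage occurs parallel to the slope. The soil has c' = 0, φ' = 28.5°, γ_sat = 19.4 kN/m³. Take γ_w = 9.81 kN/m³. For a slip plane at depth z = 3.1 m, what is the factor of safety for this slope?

FS = 1.55

With seepage parallel to the slope and the water table at the surface, the effective normal stress on the slip plane uses the buoyant unit weight γ' = γ_sat − γ_w while the driving shear stress uses γ_sat:
FS = [c' + γ' z cos²β tanφ'] / [γ_sat z sinβ cosβ]
(For c' = 0 this reduces to FS = (γ'/γ_sat)·tanφ'/tanβ.)
γ' = 19.4 − 9.81 = 9.59 kN/m³
Numerator = 0.0 + 9.59·3.1·cos²9.8°·tan28.5° = 0.0 + 9.59·3.1·0.9710·0.5430 = 15.674 kPa
Denominator = 19.4·3.1·sin9.8°·cos9.8° = 19.4·3.1·0.1702·0.9854 = 10.087 kPa
FS = 15.674 / 10.087 = 1.554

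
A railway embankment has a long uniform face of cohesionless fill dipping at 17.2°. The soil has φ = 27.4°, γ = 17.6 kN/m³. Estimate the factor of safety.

FS = 1.67

For a dry cohesionless infinite slope the factor of safety is FS = tanφ / tanβ.
FS = tan27.4° / tan17.2° = 0.5184 / 0.3096 = 1.675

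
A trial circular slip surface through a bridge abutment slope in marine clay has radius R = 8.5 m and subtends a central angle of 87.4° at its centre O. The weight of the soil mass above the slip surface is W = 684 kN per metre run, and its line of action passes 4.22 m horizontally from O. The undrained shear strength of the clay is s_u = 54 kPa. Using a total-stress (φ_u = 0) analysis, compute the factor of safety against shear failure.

Taking moments about the centre O, the resisting moment is provided by the undrained shear strength acting along the arc:
Arc length L_a = R·θ = 8.5·(87.4°·π/180) = 8.5·1.5254 = 12.97 m
M_R = s_u·L_a·R = 54·12.97·8.5 = 5951.4 kN·m/m
M_D = W·d = 684·4.22 = 2886.5 kN·m/m
FS = M_R / M_D = 5951.4 / 2886.5 = 2.062

FS = 2.06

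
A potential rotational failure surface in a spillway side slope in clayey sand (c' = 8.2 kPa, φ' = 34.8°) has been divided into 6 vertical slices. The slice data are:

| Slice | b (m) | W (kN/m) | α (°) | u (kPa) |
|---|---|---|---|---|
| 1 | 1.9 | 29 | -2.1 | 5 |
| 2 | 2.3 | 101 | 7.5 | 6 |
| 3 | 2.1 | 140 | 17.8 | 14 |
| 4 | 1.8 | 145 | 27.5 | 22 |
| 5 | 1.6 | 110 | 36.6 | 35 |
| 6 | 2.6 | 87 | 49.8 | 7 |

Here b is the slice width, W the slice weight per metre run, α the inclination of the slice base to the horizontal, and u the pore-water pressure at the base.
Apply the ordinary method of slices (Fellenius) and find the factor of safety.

FS = 1.39

Ordinary method of slices: FS = Σ[c'·Δl_i + (W_i cosα_i − u_i·Δl_i)·tanφ'] / Σ W_i sinα_i, with Δl_i = b_i / cosα_i.
Slice 1: Δl = 1.9/cos(-2.1°) = 1.901 m; N'_1 = 29·cos(-2.1°) − 5·1.901 = 19.5; c'Δl = 15.59; W sinα = -1.1
Slice 2: Δl = 2.3/cos7.5° = 2.320 m; N'_2 = 101·cos7.5° − 6·2.320 = 86.2; c'Δl = 19.02; W sinα = 13.2
Slice 3: Δl = 2.1/cos17.8° = 2.206 m; N'_3 = 140·cos17.8° − 14·2.206 = 102.4; c'Δl = 18.09; W sinα = 42.8
Slice 4: Δl = 1.8/cos27.5° = 2.029 m; N'_4 = 145·cos27.5° − 22·2.029 = 84.0; c'Δl = 16.64; W sinα = 67.0
Slice 5: Δl = 1.6/cos36.6° = 1.993 m; N'_5 = 110·cos36.6° − 35·1.993 = 18.6; c'Δl = 16.34; W sinα = 65.6
Slice 6: Δl = 2.6/cos49.8° = 4.028 m; N'_6 = 87·cos49.8° − 7·4.028 = 28.0; c'Δl = 33.03; W sinα = 66.5
Σc'Δl = 118.7 kN/m; ΣN' = 338.6 kN/m; ΣW sinα = 253.9 kN/m
Resisting = 118.7 + 338.6·tan34.8° = 118.7 + 235.3 = 354.0 kN/m
FS = 354.0 / 253.9 = 1.394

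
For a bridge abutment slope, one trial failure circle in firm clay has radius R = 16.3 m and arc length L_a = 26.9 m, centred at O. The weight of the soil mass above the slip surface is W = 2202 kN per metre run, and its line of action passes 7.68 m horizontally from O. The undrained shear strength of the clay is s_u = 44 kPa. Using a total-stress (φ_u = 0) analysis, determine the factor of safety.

FS = 1.14

Taking moments about the centre O, the resisting moment is provided by the undrained shear strength acting along the arc:
M_R = s_u·L_a·R = 44·26.90·16.3 = 19292.7 kN·m/m
M_D = W·d = 2202·7.68 = 16911.4 kN·m/m
FS = M_R / M_D = 19292.7 / 16911.4 = 1.141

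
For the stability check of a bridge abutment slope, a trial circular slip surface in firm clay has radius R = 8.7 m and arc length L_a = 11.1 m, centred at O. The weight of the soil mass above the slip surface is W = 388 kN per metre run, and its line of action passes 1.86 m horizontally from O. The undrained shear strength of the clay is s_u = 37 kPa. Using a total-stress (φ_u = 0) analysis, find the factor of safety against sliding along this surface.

FS = 4.95

Taking moments about the centre O, the resisting moment is provided by the undrained shear strength acting along the arc:
M_R = s_u·L_a·R = 37·11.10·8.7 = 3573.1 kN·m/m
M_D = W·d = 388·1.86 = 721.7 kN·m/m
FS = M_R / M_D = 3573.1 / 721.7 = 4.951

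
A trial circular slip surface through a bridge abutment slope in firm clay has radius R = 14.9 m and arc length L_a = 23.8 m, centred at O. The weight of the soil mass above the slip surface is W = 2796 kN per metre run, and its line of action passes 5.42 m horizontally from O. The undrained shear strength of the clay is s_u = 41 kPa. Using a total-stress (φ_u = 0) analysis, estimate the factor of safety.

FS = 0.96

Taking moments about the centre O, the resisting moment is provided by the undrained shear strength acting along the arc:
M_R = s_u·L_a·R = 41·23.80·14.9 = 14539.4 kN·m/m
M_D = W·d = 2796·5.42 = 15154.3 kN·m/m
FS = M_R / M_D = 14539.4 / 15154.3 = 0.959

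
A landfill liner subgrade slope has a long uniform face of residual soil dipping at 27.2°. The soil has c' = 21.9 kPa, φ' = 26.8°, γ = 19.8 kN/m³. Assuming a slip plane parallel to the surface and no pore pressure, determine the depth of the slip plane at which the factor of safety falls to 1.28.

Setting FS = 1.28 in FS = [c' + γz cos²β tanφ'] / [γz sinβ cosβ] and solving for z:
z = c' / [γ cosβ (FS·sinβ − cosβ·tanφ')]
  = 21.9 / [19.8·cos27.2°·(1.28·sin27.2° − cos27.2°·tan26.8°)]
  = 21.9 / [19.8·0.8894·(1.28·0.4571 − 0.8894·0.5051)]
  = 21.9 / 2.3917 = 9.157 m

z = 9.16 m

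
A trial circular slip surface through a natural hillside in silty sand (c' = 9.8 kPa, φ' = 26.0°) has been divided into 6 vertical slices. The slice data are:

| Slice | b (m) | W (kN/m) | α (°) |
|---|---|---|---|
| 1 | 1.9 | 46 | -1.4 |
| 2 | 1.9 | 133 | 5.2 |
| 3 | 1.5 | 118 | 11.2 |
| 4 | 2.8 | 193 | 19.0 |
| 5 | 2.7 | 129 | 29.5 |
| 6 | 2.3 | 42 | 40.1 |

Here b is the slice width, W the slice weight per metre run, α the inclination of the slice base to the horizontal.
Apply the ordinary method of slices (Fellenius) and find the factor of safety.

Ordinary method of slices: FS = Σ[c'·Δl_i + (W_i cosα_i)·tanφ'] / Σ W_i sinα_i, with Δl_i = b_i / cosα_i.
Slice 1: Δl = 1.9/cos(-1.4°) = 1.901 m; N'_1 = 46·cos(-1.4°) = 46.0; c'Δl = 18.63; W sinα = -1.1
Slice 2: Δl = 1.9/cos5.2° = 1.908 m; N'_2 = 133·cos5.2° = 132.5; c'Δl = 18.70; W sinα = 12.1
Slice 3: Δl = 1.5/cos11.2° = 1.529 m; N'_3 = 118·cos11.2° = 115.8; c'Δl = 14.99; W sinα = 22.9
Slice 4: Δl = 2.8/cos19.0° = 2.961 m; N'_4 = 193·cos19.0° = 182.5; c'Δl = 29.02; W sinα = 62.8
Slice 5: Δl = 2.7/cos29.5° = 3.102 m; N'_5 = 129·cos29.5° = 112.3; c'Δl = 30.40; W sinα = 63.5
Slice 6: Δl = 2.3/cos40.1° = 3.007 m; N'_6 = 42·cos40.1° = 32.1; c'Δl = 29.47; W sinα = 27.1
Σc'Δl = 141.2 kN/m; ΣN' = 621.1 kN/m; ΣW sinα = 187.3 kN/m
Resisting = 141.2 + 621.1·tan26.0° = 141.2 + 302.9 = 444.1 kN/m
FS = 444.1 / 187.3 = 2.372

FS = 2.37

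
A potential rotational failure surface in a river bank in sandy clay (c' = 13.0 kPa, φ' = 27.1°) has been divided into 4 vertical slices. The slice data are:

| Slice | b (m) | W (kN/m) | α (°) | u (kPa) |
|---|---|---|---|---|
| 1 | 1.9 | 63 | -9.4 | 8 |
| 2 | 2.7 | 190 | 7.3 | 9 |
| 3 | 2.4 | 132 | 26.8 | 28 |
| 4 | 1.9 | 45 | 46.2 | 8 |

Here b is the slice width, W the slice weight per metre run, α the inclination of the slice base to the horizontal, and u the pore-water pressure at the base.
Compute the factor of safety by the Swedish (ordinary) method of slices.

Ordinary method of slices: FS = Σ[c'·Δl_i + (W_i cosα_i − u_i·Δl_i)·tanφ'] / Σ W_i sinα_i, with Δl_i = b_i / cosα_i.
Slice 1: Δl = 1.9/cos(-9.4°) = 1.926 m; N'_1 = 63·cos(-9.4°) − 8·1.926 = 46.7; c'Δl = 25.04; W sinα = -10.3
Slice 2: Δl = 2.7/cos7.3° = 2.722 m; N'_2 = 190·cos7.3° − 9·2.722 = 164.0; c'Δl = 35.39; W sinα = 24.1
Slice 3: Δl = 2.4/cos26.8° = 2.689 m; N'_3 = 132·cos26.8° − 28·2.689 = 42.5; c'Δl = 34.95; W sinα = 59.5
Slice 4: Δl = 1.9/cos46.2° = 2.745 m; N'_4 = 45·cos46.2° − 8·2.745 = 9.2; c'Δl = 35.69; W sinα = 32.5
Σc'Δl = 131.1 kN/m; ΣN' = 262.4 kN/m; ΣW sinα = 105.8 kN/m
Resisting = 131.1 + 262.4·tan27.1° = 131.1 + 134.3 = 265.4 kN/m
FS = 265.4 / 105.8 = 2.507

FS = 2.51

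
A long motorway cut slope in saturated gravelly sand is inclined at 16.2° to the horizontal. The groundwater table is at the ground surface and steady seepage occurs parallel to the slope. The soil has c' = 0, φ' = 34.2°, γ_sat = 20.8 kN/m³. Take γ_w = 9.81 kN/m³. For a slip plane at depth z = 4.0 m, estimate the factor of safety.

FS = 1.24

With seepage parallel to the slope and the water table at the surface, the effective normal stress on the slip plane uses the buoyant unit weight γ' = γ_sat − γ_w while the driving shear stress uses γ_sat:
FS = [c' + γ' z cos²β tanφ'] / [γ_sat z sinβ cosβ]
(For c' = 0 this reduces to FS = (γ'/γ_sat)·tanφ'/tanβ.)
γ' = 20.8 − 9.81 = 10.99 kN/m³
Numerator = 0.0 + 10.99·4.0·cos²16.2°·tan34.2° = 0.0 + 10.99·4.0·0.9222·0.6796 = 27.550 kPa
Denominator = 20.8·4.0·sin16.2°·cos16.2° = 20.8·4.0·0.2790·0.9603 = 22.290 kPa
FS = 27.550 / 22.290 = 1.236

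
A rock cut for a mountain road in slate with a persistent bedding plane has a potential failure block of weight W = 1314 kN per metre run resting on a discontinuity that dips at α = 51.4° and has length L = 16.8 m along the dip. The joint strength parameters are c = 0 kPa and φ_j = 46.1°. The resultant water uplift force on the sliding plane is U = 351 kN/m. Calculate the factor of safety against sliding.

FS = 0.47

Resolving the block weight along and normal to the plane and applying the Mohr–Coulomb strength on the joint:
N' = W cosα − U = 1314·cos51.4° − 351 = 468.8 kN/m
Driving force T = W sinα = 1314·sin51.4° = 1026.9 kN/m
Resisting force R = c·L + N'·tanφ_j = 0·16.8 + 468.8·tan46.1° = 0.0 + 487.1 = 487.1 kN/m
FS = R / T = 487.1 / 1026.9 = 0.474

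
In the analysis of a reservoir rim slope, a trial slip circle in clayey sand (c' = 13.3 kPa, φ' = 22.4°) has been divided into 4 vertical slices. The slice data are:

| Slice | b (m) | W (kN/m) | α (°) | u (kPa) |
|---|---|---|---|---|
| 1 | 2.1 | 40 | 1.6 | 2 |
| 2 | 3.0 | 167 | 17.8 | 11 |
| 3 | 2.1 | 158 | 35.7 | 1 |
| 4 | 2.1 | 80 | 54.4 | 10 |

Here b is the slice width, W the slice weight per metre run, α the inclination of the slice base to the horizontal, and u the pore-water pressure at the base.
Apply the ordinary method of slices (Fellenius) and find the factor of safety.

Ordinary method of slices: FS = Σ[c'·Δl_i + (W_i cosα_i − u_i·Δl_i)·tanφ'] / Σ W_i sinα_i, with Δl_i = b_i / cosα_i.
Slice 1: Δl = 2.1/cos1.6° = 2.101 m; N'_1 = 40·cos1.6° − 2·2.101 = 35.8; c'Δl = 27.94; W sinα = 1.1
Slice 2: Δl = 3.0/cos17.8° = 3.151 m; N'_2 = 167·cos17.8° − 11·3.151 = 124.3; c'Δl = 41.91; W sinα = 51.1
Slice 3: Δl = 2.1/cos35.7° = 2.586 m; N'_3 = 158·cos35.7° − 1·2.586 = 125.7; c'Δl = 34.39; W sinα = 92.2
Slice 4: Δl = 2.1/cos54.4° = 3.607 m; N'_4 = 80·cos54.4° − 10·3.607 = 10.5; c'Δl = 47.98; W sinα = 65.0
Σc'Δl = 152.2 kN/m; ΣN' = 296.3 kN/m; ΣW sinα = 209.4 kN/m
Resisting = 152.2 + 296.3·tan22.4° = 152.2 + 122.1 = 274.4 kN/m
FS = 274.4 / 209.4 = 1.310

FS = 1.31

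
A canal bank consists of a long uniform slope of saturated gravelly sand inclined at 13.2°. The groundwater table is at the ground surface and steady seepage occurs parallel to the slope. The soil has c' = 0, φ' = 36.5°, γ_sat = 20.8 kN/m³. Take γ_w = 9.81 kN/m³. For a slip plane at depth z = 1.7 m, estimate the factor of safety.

With seepage parallel to the slope and the water table at the surface, the effective normal stress on the slip plane uses the buoyant unit weight γ' = γ_sat − γ_w while the driving shear stress uses γ_sat:
FS = [c' + γ' z cos²β tanφ'] / [γ_sat z sinβ cosβ]
(For c' = 0 this reduces to FS = (γ'/γ_sat)·tanφ'/tanβ.)
γ' = 20.8 − 9.81 = 10.99 kN/m³
Numerator = 0.0 + 10.99·1.7·cos²13.2°·tan36.5° = 0.0 + 10.99·1.7·0.9479·0.7400 = 13.104 kPa
Denominator = 20.8·1.7·sin13.2°·cos13.2° = 20.8·1.7·0.2284·0.9736 = 7.861 kPa
FS = 13.104 / 7.861 = 1.667

FS = 1.67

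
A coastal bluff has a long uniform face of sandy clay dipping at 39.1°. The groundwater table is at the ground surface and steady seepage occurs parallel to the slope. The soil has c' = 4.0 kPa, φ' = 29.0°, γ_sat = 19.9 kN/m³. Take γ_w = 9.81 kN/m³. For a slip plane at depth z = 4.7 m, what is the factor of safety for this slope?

With seepage parallel to the slope and the water table at the surface, the effective normal stress on the slip plane uses the buoyant unit weight γ' = γ_sat − γ_w while the driving shear stress uses γ_sat:
FS = [c' + γ' z cos²β tanφ'] / [γ_sat z sinβ cosβ]
γ' = 19.9 − 9.81 = 10.09 kN/m³
Numerator = 4.0 + 10.09·4.7·cos²39.1°·tan29.0° = 4.0 + 10.09·4.7·0.6022·0.5543 = 19.831 kPa
Denominator = 19.9·4.7·sin39.1°·cos39.1° = 19.9·4.7·0.6307·0.7760 = 45.777 kPa
FS = 19.831 / 45.777 = 0.433

FS = 0.43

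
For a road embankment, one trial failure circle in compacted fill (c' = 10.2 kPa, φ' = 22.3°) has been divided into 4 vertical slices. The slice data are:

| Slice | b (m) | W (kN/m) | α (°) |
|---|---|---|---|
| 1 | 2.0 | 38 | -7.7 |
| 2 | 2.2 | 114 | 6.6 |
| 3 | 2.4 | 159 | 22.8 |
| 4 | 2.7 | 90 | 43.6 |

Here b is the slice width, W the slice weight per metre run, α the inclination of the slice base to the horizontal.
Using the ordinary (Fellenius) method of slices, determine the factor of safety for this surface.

FS = 1.95

Ordinary method of slices: FS = Σ[c'·Δl_i + (W_i cosα_i)·tanφ'] / Σ W_i sinα_i, with Δl_i = b_i / cosα_i.
Slice 1: Δl = 2.0/cos(-7.7°) = 2.018 m; N'_1 = 38·cos(-7.7°) = 37.7; c'Δl = 20.59; W sinα = -5.1
Slice 2: Δl = 2.2/cos6.6° = 2.215 m; N'_2 = 114·cos6.6° = 113.2; c'Δl = 22.59; W sinα = 13.1
Slice 3: Δl = 2.4/cos22.8° = 2.603 m; N'_3 = 159·cos22.8° = 146.6; c'Δl = 26.55; W sinα = 61.6
Slice 4: Δl = 2.7/cos43.6° = 3.728 m; N'_4 = 90·cos43.6° = 65.2; c'Δl = 38.03; W sinα = 62.1
Σc'Δl = 107.8 kN/m; ΣN' = 362.7 kN/m; ΣW sinα = 131.7 kN/m
Resisting = 107.8 + 362.7·tan22.3° = 107.8 + 148.7 = 256.5 kN/m
FS = 256.5 / 131.7 = 1.948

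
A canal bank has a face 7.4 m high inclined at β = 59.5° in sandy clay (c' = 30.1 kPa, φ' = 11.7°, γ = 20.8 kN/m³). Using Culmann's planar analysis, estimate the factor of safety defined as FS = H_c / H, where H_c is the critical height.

H_c = (4c'/γ) · sinβ cosφ' / [1 − cos(β − φ')]
    = (4·30.1/20.8) · sin59.5°·cos11.7° / [1 − cos47.8°]
    = 5.788 · 0.8437 / 0.3283 = 14.88 m
FS = H_c / H = 14.88 / 7.4 = 2.010

FS = 2.01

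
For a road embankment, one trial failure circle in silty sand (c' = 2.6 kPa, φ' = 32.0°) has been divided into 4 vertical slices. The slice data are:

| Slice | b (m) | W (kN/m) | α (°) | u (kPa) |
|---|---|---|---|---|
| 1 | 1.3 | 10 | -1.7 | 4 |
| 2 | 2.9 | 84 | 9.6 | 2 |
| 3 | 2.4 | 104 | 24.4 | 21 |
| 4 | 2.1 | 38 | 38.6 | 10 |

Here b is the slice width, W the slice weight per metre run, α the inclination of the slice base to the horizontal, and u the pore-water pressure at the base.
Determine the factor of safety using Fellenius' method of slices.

FS = 1.27

Ordinary method of slices: FS = Σ[c'·Δl_i + (W_i cosα_i − u_i·Δl_i)·tanφ'] / Σ W_i sinα_i, with Δl_i = b_i / cosα_i.
Slice 1: Δl = 1.3/cos(-1.7°) = 1.301 m; N'_1 = 10·cos(-1.7°) − 4·1.301 = 4.8; c'Δl = 3.38; W sinα = -0.3
Slice 2: Δl = 2.9/cos9.6° = 2.941 m; N'_2 = 84·cos9.6° − 2·2.941 = 76.9; c'Δl = 7.65; W sinα = 14.0
Slice 3: Δl = 2.4/cos24.4° = 2.635 m; N'_3 = 104·cos24.4° − 21·2.635 = 39.4; c'Δl = 6.85; W sinα = 43.0
Slice 4: Δl = 2.1/cos38.6° = 2.687 m; N'_4 = 38·cos38.6° − 10·2.687 = 2.8; c'Δl = 6.99; W sinα = 23.7
Σc'Δl = 24.9 kN/m; ΣN' = 123.9 kN/m; ΣW sinα = 80.4 kN/m
Resisting = 24.9 + 123.9·tan32.0° = 24.9 + 77.4 = 102.3 kN/m
FS = 102.3 / 80.4 = 1.273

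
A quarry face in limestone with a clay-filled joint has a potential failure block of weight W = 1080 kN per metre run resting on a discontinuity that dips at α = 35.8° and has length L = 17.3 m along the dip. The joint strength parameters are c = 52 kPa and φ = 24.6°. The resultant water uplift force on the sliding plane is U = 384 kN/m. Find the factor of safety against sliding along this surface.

FS = 1.78

Resolving the block weight along and normal to the plane and applying the Mohr–Coulomb strength on the joint:
N' = W cosα − U = 1080·cos35.8° − 384 = 491.9 kN/m
Driving force T = W sinα = 1080·sin35.8° = 631.8 kN/m
Resisting force R = c·L + N'·tanφ = 52·17.3 + 491.9·tan24.6° = 899.6 + 225.2 = 1124.8 kN/m
FS = R / T = 1124.8 / 631.8 = 1.780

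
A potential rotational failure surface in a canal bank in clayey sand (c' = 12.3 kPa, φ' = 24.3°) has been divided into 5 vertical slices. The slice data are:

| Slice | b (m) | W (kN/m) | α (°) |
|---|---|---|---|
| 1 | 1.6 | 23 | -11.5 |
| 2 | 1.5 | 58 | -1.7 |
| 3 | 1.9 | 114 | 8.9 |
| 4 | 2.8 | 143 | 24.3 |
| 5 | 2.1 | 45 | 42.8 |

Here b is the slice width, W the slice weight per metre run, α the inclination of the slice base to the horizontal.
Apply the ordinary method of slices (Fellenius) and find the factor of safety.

FS = 2.94

Ordinary method of slices: FS = Σ[c'·Δl_i + (W_i cosα_i)·tanφ'] / Σ W_i sinα_i, with Δl_i = b_i / cosα_i.
Slice 1: Δl = 1.6/cos(-11.5°) = 1.633 m; N'_1 = 23·cos(-11.5°) = 22.5; c'Δl = 20.08; W sinα = -4.6
Slice 2: Δl = 1.5/cos(-1.7°) = 1.501 m; N'_2 = 58·cos(-1.7°) = 58.0; c'Δl = 18.46; W sinα = -1.7
Slice 3: Δl = 1.9/cos8.9° = 1.923 m; N'_3 = 114·cos8.9° = 112.6; c'Δl = 23.65; W sinα = 17.6
Slice 4: Δl = 2.8/cos24.3° = 3.072 m; N'_4 = 143·cos24.3° = 130.3; c'Δl = 37.79; W sinα = 58.8
Slice 5: Δl = 2.1/cos42.8° = 2.862 m; N'_5 = 45·cos42.8° = 33.0; c'Δl = 35.20; W sinα = 30.6
Σc'Δl = 135.2 kN/m; ΣN' = 356.5 kN/m; ΣW sinα = 100.8 kN/m
Resisting = 135.2 + 356.5·tan24.3° = 135.2 + 161.0 = 296.1 kN/m
FS = 296.1 / 100.8 = 2.939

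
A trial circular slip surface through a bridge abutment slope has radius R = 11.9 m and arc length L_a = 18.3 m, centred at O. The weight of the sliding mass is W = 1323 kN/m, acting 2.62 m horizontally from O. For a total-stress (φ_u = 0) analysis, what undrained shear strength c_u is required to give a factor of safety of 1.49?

FS = c_u·L_a·R / (W·d), so c_u = FS·W·d / (L_a·R).
c_u = 1.49·1323·2.62 / (18.30·11.9) = 5164.7 / 217.77 = 23.72 kPa

c_u = 23.7 kPa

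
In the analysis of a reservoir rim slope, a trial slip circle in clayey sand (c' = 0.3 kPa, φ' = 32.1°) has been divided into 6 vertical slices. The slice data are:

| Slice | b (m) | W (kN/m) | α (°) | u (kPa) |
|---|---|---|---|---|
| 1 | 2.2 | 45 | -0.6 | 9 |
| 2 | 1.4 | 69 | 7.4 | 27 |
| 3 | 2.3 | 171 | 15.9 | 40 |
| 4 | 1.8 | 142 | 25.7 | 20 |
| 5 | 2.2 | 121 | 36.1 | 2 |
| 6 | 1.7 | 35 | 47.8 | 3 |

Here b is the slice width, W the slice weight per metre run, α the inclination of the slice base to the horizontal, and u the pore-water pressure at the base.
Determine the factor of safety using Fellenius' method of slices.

Ordinary method of slices: FS = Σ[c'·Δl_i + (W_i cosα_i − u_i·Δl_i)·tanφ'] / Σ W_i sinα_i, with Δl_i = b_i / cosα_i.
Slice 1: Δl = 2.2/cos(-0.6°) = 2.200 m; N'_1 = 45·cos(-0.6°) − 9·2.200 = 25.2; c'Δl = 0.66; W sinα = -0.5
Slice 2: Δl = 1.4/cos7.4° = 1.412 m; N'_2 = 69·cos7.4° − 27·1.412 = 30.3; c'Δl = 0.42; W sinα = 8.9
Slice 3: Δl = 2.3/cos15.9° = 2.391 m; N'_3 = 171·cos15.9° − 40·2.391 = 68.8; c'Δl = 0.72; W sinα = 46.8
Slice 4: Δl = 1.8/cos25.7° = 1.998 m; N'_4 = 142·cos25.7° − 20·1.998 = 88.0; c'Δl = 0.60; W sinα = 61.6
Slice 5: Δl = 2.2/cos36.1° = 2.723 m; N'_5 = 121·cos36.1° − 2·2.723 = 92.3; c'Δl = 0.82; W sinα = 71.3
Slice 6: Δl = 1.7/cos47.8° = 2.531 m; N'_6 = 35·cos47.8° − 3·2.531 = 15.9; c'Δl = 0.76; W sinα = 25.9
Σc'Δl = 4.0 kN/m; ΣN' = 320.5 kN/m; ΣW sinα = 214.1 kN/m
Resisting = 4.0 + 320.5·tan32.1° = 4.0 + 201.1 = 205.1 kN/m
FS = 205.1 / 214.1 = 0.958

FS = 0.96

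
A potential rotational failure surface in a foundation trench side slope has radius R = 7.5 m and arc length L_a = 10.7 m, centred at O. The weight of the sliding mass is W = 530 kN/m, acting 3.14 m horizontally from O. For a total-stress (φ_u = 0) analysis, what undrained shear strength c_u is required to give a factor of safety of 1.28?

c_u = 26.5 kPa

FS = c_u·L_a·R / (W·d), so c_u = FS·W·d / (L_a·R).
c_u = 1.28·530·3.14 / (10.70·7.5) = 2130.2 / 80.25 = 26.54 kPa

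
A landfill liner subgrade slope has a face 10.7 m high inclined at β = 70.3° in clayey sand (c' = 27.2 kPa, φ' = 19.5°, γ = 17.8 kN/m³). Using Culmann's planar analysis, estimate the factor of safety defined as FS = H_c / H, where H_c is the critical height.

FS = 1.38

H_c = (4c'/γ) · sinβ cosφ' / [1 − cos(β − φ')]
    = (4·27.2/17.8) · sin70.3°·cos19.5° / [1 − cos50.8°]
    = 6.112 · 0.8875 / 0.3680 = 14.74 m
FS = H_c / H = 14.74 / 10.7 = 1.378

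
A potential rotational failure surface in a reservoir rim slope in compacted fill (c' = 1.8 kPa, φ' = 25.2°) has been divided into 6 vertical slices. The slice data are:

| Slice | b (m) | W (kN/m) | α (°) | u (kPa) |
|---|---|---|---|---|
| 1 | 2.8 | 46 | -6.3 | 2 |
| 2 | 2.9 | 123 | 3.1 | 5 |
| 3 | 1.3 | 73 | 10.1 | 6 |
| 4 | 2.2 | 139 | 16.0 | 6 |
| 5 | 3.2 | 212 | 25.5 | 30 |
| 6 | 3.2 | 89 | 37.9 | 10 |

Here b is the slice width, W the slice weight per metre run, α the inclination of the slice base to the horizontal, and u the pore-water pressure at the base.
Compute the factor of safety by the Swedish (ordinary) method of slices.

FS = 1.21

Ordinary method of slices: FS = Σ[c'·Δl_i + (W_i cosα_i − u_i·Δl_i)·tanφ'] / Σ W_i sinα_i, with Δl_i = b_i / cosα_i.
Slice 1: Δl = 2.8/cos(-6.3°) = 2.817 m; N'_1 = 46·cos(-6.3°) − 2·2.817 = 40.1; c'Δl = 5.07; W sinα = -5.0
Slice 2: Δl = 2.9/cos3.1° = 2.904 m; N'_2 = 123·cos3.1° − 5·2.904 = 108.3; c'Δl = 5.23; W sinα = 6.7
Slice 3: Δl = 1.3/cos10.1° = 1.320 m; N'_3 = 73·cos10.1° − 6·1.320 = 63.9; c'Δl = 2.38; W sinα = 12.8
Slice 4: Δl = 2.2/cos16.0° = 2.289 m; N'_4 = 139·cos16.0° − 6·2.289 = 119.9; c'Δl = 4.12; W sinα = 38.3
Slice 5: Δl = 3.2/cos25.5° = 3.545 m; N'_5 = 212·cos25.5° − 30·3.545 = 85.0; c'Δl = 6.38; W sinα = 91.3
Slice 6: Δl = 3.2/cos37.9° = 4.055 m; N'_6 = 89·cos37.9° − 10·4.055 = 29.7; c'Δl = 7.30; W sinα = 54.7
Σc'Δl = 30.5 kN/m; ΣN' = 446.9 kN/m; ΣW sinα = 198.7 kN/m
Resisting = 30.5 + 446.9·tan25.2° = 30.5 + 210.3 = 240.8 kN/m
FS = 240.8 / 198.7 = 1.212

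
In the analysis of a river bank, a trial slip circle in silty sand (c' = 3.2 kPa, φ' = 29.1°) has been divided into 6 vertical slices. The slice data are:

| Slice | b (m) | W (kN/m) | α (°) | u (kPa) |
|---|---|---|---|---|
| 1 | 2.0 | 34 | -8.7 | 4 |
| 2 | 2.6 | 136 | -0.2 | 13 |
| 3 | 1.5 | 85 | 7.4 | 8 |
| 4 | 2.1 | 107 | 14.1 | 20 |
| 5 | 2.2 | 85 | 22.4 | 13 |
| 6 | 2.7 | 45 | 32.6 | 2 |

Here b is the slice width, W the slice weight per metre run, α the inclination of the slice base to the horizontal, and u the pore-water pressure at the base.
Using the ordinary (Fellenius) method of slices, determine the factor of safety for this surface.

Ordinary method of slices: FS = Σ[c'·Δl_i + (W_i cosα_i − u_i·Δl_i)·tanφ'] / Σ W_i sinα_i, with Δl_i = b_i / cosα_i.
Slice 1: Δl = 2.0/cos(-8.7°) = 2.023 m; N'_1 = 34·cos(-8.7°) − 4·2.023 = 25.5; c'Δl = 6.47; W sinα = -5.1
Slice 2: Δl = 2.6/cos(-0.2°) = 2.600 m; N'_2 = 136·cos(-0.2°) − 13·2.600 = 102.2; c'Δl = 8.32; W sinα = -0.5
Slice 3: Δl = 1.5/cos7.4° = 1.513 m; N'_3 = 85·cos7.4° − 8·1.513 = 72.2; c'Δl = 4.84; W sinα = 10.9
Slice 4: Δl = 2.1/cos14.1° = 2.165 m; N'_4 = 107·cos14.1° − 20·2.165 = 60.5; c'Δl = 6.93; W sinα = 26.1
Slice 5: Δl = 2.2/cos22.4° = 2.380 m; N'_5 = 85·cos22.4° − 13·2.380 = 47.7; c'Δl = 7.61; W sinα = 32.4
Slice 6: Δl = 2.7/cos32.6° = 3.205 m; N'_6 = 45·cos32.6° − 2·3.205 = 31.5; c'Δl = 10.26; W sinα = 24.2
Σc'Δl = 44.4 kN/m; ΣN' = 339.5 kN/m; ΣW sinα = 88.0 kN/m
Resisting = 44.4 + 339.5·tan29.1° = 44.4 + 189.0 = 233.4 kN/m
FS = 233.4 / 88.0 = 2.651

FS = 2.65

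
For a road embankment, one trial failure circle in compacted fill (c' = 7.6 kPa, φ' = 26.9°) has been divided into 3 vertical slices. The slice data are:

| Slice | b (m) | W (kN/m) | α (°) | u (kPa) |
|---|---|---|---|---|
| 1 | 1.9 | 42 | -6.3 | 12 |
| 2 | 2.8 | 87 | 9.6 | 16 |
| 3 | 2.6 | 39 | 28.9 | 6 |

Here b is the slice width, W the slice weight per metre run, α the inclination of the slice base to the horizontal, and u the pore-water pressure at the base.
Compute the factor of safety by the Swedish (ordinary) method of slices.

FS = 3.37

Ordinary method of slices: FS = Σ[c'·Δl_i + (W_i cosα_i − u_i·Δl_i)·tanφ'] / Σ W_i sinα_i, with Δl_i = b_i / cosα_i.
Slice 1: Δl = 1.9/cos(-6.3°) = 1.912 m; N'_1 = 42·cos(-6.3°) − 12·1.912 = 18.8; c'Δl = 14.53; W sinα = -4.6
Slice 2: Δl = 2.8/cos9.6° = 2.840 m; N'_2 = 87·cos9.6° − 16·2.840 = 40.3; c'Δl = 21.58; W sinα = 14.5
Slice 3: Δl = 2.6/cos28.9° = 2.970 m; N'_3 = 39·cos28.9° − 6·2.970 = 16.3; c'Δl = 22.57; W sinα = 18.8
Σc'Δl = 58.7 kN/m; ΣN' = 75.5 kN/m; ΣW sinα = 28.7 kN/m
Resisting = 58.7 + 75.5·tan26.9° = 58.7 + 38.3 = 97.0 kN/m
FS = 97.0 / 28.7 = 3.373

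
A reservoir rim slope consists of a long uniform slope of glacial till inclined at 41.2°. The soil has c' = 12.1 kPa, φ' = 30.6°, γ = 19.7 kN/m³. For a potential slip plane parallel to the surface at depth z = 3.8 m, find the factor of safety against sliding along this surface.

FS = 1.00

For an infinite slope with a slip plane parallel to the surface (no pore pressure): FS = [c' + γz cos²β tanφ'] / [γz sinβ cosβ].
γz = 19.7·3.8 = 74.86 kN/m²
Numerator = 12.1 + 74.86·cos²41.2°·tan30.6° = 12.1 + 74.86·0.5661·0.5914 = 37.164 kPa
Denominator = 74.86·sin41.2°·cos41.2° = 74.86·0.6587·0.7524 = 37.101 kPa
FS = 37.164 / 37.101 = 1.002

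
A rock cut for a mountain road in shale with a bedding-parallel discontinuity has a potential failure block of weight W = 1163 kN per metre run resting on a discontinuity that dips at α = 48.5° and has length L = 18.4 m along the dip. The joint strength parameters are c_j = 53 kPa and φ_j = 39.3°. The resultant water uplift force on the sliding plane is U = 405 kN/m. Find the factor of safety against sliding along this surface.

FS = 1.46

Resolving the block weight along and normal to the plane and applying the Mohr–Coulomb strength on the joint:
N' = W cosα − U = 1163·cos48.5° − 405 = 365.6 kN/m
Driving force T = W sinα = 1163·sin48.5° = 871.0 kN/m
Resisting force R = c_j·L + N'·tanφ_j = 53·18.4 + 365.6·tan39.3° = 975.2 + 299.3 = 1274.5 kN/m
FS = R / T = 1274.5 / 871.0 = 1.463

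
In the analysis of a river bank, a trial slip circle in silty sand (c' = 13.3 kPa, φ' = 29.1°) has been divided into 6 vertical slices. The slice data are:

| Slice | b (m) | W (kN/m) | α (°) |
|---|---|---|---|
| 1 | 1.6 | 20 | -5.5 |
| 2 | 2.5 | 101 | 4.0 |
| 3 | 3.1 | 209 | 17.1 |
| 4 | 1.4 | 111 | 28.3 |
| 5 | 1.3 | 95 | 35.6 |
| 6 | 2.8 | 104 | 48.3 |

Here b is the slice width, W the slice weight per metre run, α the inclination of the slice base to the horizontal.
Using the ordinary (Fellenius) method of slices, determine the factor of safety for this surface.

FS = 2.02

Ordinary method of slices: FS = Σ[c'·Δl_i + (W_i cosα_i)·tanφ'] / Σ W_i sinα_i, with Δl_i = b_i / cosα_i.
Slice 1: Δl = 1.6/cos(-5.5°) = 1.607 m; N'_1 = 20·cos(-5.5°) = 19.9; c'Δl = 21.38; W sinα = -1.9
Slice 2: Δl = 2.5/cos4.0° = 2.506 m; N'_2 = 101·cos4.0° = 100.8; c'Δl = 33.33; W sinα = 7.0
Slice 3: Δl = 3.1/cos17.1° = 3.243 m; N'_3 = 209·cos17.1° = 199.8; c'Δl = 43.14; W sinα = 61.5
Slice 4: Δl = 1.4/cos28.3° = 1.590 m; N'_4 = 111·cos28.3° = 97.7; c'Δl = 21.15; W sinα = 52.6
Slice 5: Δl = 1.3/cos35.6° = 1.599 m; N'_5 = 95·cos35.6° = 77.2; c'Δl = 21.26; W sinα = 55.3
Slice 6: Δl = 2.8/cos48.3° = 4.209 m; N'_6 = 104·cos48.3° = 69.2; c'Δl = 55.98; W sinα = 77.7
Σc'Δl = 196.2 kN/m; ΣN' = 564.6 kN/m; ΣW sinα = 252.2 kN/m
Resisting = 196.2 + 564.6·tan29.1° = 196.2 + 314.2 = 510.5 kN/m
FS = 510.5 / 252.2 = 2.024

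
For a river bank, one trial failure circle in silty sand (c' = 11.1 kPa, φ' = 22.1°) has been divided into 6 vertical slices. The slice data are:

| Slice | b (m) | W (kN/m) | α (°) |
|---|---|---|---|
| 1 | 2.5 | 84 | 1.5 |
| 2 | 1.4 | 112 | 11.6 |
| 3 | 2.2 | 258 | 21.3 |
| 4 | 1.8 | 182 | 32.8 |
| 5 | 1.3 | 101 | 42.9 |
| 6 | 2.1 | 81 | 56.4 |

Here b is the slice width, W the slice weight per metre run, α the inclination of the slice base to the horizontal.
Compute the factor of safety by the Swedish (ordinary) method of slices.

Ordinary method of slices: FS = Σ[c'·Δl_i + (W_i cosα_i)·tanφ'] / Σ W_i sinα_i, with Δl_i = b_i / cosα_i.
Slice 1: Δl = 2.5/cos1.5° = 2.501 m; N'_1 = 84·cos1.5° = 84.0; c'Δl = 27.76; W sinα = 2.2
Slice 2: Δl = 1.4/cos11.6° = 1.429 m; N'_2 = 112·cos11.6° = 109.7; c'Δl = 15.86; W sinα = 22.5
Slice 3: Δl = 2.2/cos21.3° = 2.361 m; N'_3 = 258·cos21.3° = 240.4; c'Δl = 26.21; W sinα = 93.7
Slice 4: Δl = 1.8/cos32.8° = 2.141 m; N'_4 = 182·cos32.8° = 153.0; c'Δl = 23.77; W sinα = 98.6
Slice 5: Δl = 1.3/cos42.9° = 1.775 m; N'_5 = 101·cos42.9° = 74.0; c'Δl = 19.70; W sinα = 68.8
Slice 6: Δl = 2.1/cos56.4° = 3.795 m; N'_6 = 81·cos56.4° = 44.8; c'Δl = 42.12; W sinα = 67.5
Σc'Δl = 155.4 kN/m; ΣN' = 705.9 kN/m; ΣW sinα = 353.2 kN/m
Resisting = 155.4 + 705.9·tan22.1° = 155.4 + 286.6 = 442.0 kN/m
FS = 442.0 / 353.2 = 1.251

FS = 1.25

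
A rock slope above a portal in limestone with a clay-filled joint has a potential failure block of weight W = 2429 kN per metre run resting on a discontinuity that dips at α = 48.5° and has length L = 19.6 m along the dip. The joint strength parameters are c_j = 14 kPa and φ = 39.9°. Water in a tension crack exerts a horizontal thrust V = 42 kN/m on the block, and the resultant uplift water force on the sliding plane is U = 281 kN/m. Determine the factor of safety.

FS = 0.74

Resolving the block weight along and normal to the plane and applying the Mohr–Coulomb strength on the joint:
N' = W cosα − U − V sinα = 2429·cos48.5° − 281 − 42·sin48.5° = 1297.0 kN/m
Driving force T = W sinα + V cosα = 2429·sin48.5° + 42·cos48.5° = 1847.0 kN/m
Resisting force R = c_j·L + N'·tanφ = 14·19.6 + 1297.0·tan39.9° = 274.4 + 1084.5 = 1358.9 kN/m
FS = R / T = 1358.9 / 1847.0 = 0.736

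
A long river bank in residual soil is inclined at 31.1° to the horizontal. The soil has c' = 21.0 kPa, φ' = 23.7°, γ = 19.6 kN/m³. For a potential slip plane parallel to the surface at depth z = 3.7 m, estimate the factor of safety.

For an infinite slope with a slip plane parallel to the surface (no pore pressure): FS = [c' + γz cos²β tanφ'] / [γz sinβ cosβ].
γz = 19.6·3.7 = 72.52 kN/m²
Numerator = 21.0 + 72.52·cos²31.1°·tan23.7° = 21.0 + 72.52·0.7332·0.4390 = 44.341 kPa
Denominator = 72.52·sin31.1°·cos31.1° = 72.52·0.5165·0.8563 = 32.075 kPa
FS = 44.341 / 32.075 = 1.382

FS = 1.38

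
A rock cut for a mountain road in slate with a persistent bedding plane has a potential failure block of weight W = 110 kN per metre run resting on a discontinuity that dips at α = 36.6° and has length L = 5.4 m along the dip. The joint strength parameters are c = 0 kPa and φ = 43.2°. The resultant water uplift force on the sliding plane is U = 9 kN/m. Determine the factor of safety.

Resolving the block weight along and normal to the plane and applying the Mohr–Coulomb strength on the joint:
N' = W cosα − U = 110·cos36.6° − 9 = 79.3 kN/m
Driving force T = W sinα = 110·sin36.6° = 65.6 kN/m
Resisting force R = c·L + N'·tanφ = 0·5.4 + 79.3·tan43.2° = 0.0 + 74.5 = 74.5 kN/m
FS = R / T = 74.5 / 65.6 = 1.136

FS = 1.14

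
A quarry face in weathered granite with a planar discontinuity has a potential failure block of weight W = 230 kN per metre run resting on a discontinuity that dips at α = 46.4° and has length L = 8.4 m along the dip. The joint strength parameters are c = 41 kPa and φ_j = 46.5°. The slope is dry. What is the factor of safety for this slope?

Resolving the block weight along and normal to the plane and applying the Mohr–Coulomb strength on the joint:
N' = W cosα = 230·cos46.4° = 158.6 kN/m
Driving force T = W sinα = 230·sin46.4° = 166.6 kN/m
Resisting force R = c·L + N'·tanφ_j = 41·8.4 + 158.6·tan46.5° = 344.4 + 167.1 = 511.5 kN/m
FS = R / T = 511.5 / 166.6 = 3.071

FS = 3.07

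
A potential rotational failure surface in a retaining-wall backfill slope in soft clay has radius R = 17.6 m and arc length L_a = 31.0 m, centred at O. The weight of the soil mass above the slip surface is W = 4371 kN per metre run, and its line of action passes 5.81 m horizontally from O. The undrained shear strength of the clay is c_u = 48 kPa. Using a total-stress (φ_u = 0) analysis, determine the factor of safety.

Taking moments about the centre O, the resisting moment is provided by the undrained shear strength acting along the arc:
M_R = c_u·L_a·R = 48·31.00·17.6 = 26188.8 kN·m/m
M_D = W·d = 4371·5.81 = 25395.5 kN·m/m
FS = M_R / M_D = 26188.8 / 25395.5 = 1.031

FS = 1.03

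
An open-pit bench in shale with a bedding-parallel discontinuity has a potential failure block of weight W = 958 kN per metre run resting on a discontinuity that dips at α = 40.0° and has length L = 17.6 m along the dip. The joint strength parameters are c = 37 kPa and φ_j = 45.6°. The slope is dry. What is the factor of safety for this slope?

Resolving the block weight along and normal to the plane and applying the Mohr–Coulomb strength on the joint:
N' = W cosα = 958·cos40.0° = 733.9 kN/m
Driving force T = W sinα = 958·sin40.0° = 615.8 kN/m
Resisting force R = c·L + N'·tanφ_j = 37·17.6 + 733.9·tan45.6° = 651.2 + 749.4 = 1400.6 kN/m
FS = R / T = 1400.6 / 615.8 = 2.274

FS = 2.27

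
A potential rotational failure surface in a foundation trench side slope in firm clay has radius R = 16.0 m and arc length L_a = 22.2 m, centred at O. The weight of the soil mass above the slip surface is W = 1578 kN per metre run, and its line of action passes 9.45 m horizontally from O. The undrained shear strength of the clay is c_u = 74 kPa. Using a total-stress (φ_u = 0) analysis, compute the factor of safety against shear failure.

FS = 1.76

Taking moments about the centre O, the resisting moment is provided by the undrained shear strength acting along the arc:
M_R = c_u·L_a·R = 74·22.20·16.0 = 26284.8 kN·m/m
M_D = W·d = 1578·9.45 = 14912.1 kN·m/m
FS = M_R / M_D = 26284.8 / 14912.1 = 1.763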